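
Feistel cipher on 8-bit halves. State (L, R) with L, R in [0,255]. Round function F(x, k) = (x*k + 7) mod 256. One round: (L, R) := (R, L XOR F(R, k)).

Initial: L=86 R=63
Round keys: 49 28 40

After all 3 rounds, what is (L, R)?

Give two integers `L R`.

Answer: 56 135

Derivation:
Round 1 (k=49): L=63 R=64
Round 2 (k=28): L=64 R=56
Round 3 (k=40): L=56 R=135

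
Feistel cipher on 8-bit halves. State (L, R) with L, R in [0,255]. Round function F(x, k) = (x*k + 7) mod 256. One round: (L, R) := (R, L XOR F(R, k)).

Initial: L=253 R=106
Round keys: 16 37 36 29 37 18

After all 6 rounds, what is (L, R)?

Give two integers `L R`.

Answer: 219 34

Derivation:
Round 1 (k=16): L=106 R=90
Round 2 (k=37): L=90 R=99
Round 3 (k=36): L=99 R=169
Round 4 (k=29): L=169 R=79
Round 5 (k=37): L=79 R=219
Round 6 (k=18): L=219 R=34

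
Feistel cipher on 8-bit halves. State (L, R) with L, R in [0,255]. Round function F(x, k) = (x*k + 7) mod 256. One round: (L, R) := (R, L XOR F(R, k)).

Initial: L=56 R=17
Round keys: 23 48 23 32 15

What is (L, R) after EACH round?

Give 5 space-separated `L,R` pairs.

Answer: 17,182 182,54 54,87 87,209 209,17

Derivation:
Round 1 (k=23): L=17 R=182
Round 2 (k=48): L=182 R=54
Round 3 (k=23): L=54 R=87
Round 4 (k=32): L=87 R=209
Round 5 (k=15): L=209 R=17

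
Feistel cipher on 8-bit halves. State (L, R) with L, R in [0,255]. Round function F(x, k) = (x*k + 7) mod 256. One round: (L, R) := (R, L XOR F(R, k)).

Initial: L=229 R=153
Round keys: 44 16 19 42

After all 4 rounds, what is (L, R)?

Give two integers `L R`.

Answer: 87 179

Derivation:
Round 1 (k=44): L=153 R=182
Round 2 (k=16): L=182 R=254
Round 3 (k=19): L=254 R=87
Round 4 (k=42): L=87 R=179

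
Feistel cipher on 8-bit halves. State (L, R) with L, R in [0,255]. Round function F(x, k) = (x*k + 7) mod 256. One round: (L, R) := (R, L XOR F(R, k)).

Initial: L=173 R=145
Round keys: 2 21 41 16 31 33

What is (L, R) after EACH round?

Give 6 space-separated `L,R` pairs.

Round 1 (k=2): L=145 R=132
Round 2 (k=21): L=132 R=74
Round 3 (k=41): L=74 R=101
Round 4 (k=16): L=101 R=29
Round 5 (k=31): L=29 R=239
Round 6 (k=33): L=239 R=203

Answer: 145,132 132,74 74,101 101,29 29,239 239,203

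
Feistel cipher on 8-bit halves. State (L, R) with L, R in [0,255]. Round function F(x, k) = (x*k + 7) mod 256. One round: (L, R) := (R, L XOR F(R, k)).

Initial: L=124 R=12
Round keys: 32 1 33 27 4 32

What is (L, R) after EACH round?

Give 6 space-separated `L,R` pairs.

Round 1 (k=32): L=12 R=251
Round 2 (k=1): L=251 R=14
Round 3 (k=33): L=14 R=46
Round 4 (k=27): L=46 R=239
Round 5 (k=4): L=239 R=237
Round 6 (k=32): L=237 R=72

Answer: 12,251 251,14 14,46 46,239 239,237 237,72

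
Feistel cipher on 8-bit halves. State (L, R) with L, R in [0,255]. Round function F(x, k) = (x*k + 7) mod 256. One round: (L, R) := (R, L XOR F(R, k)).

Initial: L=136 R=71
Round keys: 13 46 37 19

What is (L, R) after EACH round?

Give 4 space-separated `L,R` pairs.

Answer: 71,42 42,212 212,129 129,78

Derivation:
Round 1 (k=13): L=71 R=42
Round 2 (k=46): L=42 R=212
Round 3 (k=37): L=212 R=129
Round 4 (k=19): L=129 R=78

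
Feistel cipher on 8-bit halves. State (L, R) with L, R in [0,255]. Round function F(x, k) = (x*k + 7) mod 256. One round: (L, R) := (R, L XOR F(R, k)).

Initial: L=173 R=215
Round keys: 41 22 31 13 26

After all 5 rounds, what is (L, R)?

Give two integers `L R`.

Round 1 (k=41): L=215 R=219
Round 2 (k=22): L=219 R=14
Round 3 (k=31): L=14 R=98
Round 4 (k=13): L=98 R=15
Round 5 (k=26): L=15 R=239

Answer: 15 239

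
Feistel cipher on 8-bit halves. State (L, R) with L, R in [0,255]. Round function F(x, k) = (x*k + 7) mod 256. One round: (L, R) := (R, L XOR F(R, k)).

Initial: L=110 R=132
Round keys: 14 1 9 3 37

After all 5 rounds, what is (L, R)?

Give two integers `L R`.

Round 1 (k=14): L=132 R=81
Round 2 (k=1): L=81 R=220
Round 3 (k=9): L=220 R=146
Round 4 (k=3): L=146 R=97
Round 5 (k=37): L=97 R=158

Answer: 97 158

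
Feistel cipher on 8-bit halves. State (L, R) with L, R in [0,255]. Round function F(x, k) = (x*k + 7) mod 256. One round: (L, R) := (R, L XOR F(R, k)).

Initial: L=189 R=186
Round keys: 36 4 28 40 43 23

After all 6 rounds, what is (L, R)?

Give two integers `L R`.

Round 1 (k=36): L=186 R=146
Round 2 (k=4): L=146 R=245
Round 3 (k=28): L=245 R=65
Round 4 (k=40): L=65 R=218
Round 5 (k=43): L=218 R=228
Round 6 (k=23): L=228 R=89

Answer: 228 89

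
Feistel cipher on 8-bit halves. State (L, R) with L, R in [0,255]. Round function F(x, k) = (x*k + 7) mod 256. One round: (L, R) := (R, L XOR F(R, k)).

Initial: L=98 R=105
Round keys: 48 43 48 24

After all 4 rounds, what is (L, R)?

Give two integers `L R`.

Round 1 (k=48): L=105 R=213
Round 2 (k=43): L=213 R=167
Round 3 (k=48): L=167 R=130
Round 4 (k=24): L=130 R=144

Answer: 130 144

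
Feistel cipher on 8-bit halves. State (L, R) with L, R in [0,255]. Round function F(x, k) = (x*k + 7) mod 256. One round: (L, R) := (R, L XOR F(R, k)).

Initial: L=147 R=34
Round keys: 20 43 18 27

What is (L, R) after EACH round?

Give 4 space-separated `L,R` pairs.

Answer: 34,60 60,57 57,53 53,167

Derivation:
Round 1 (k=20): L=34 R=60
Round 2 (k=43): L=60 R=57
Round 3 (k=18): L=57 R=53
Round 4 (k=27): L=53 R=167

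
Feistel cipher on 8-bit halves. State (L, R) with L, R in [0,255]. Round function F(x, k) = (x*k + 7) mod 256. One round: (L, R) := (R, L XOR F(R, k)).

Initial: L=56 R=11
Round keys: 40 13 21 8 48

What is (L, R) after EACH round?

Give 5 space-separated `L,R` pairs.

Answer: 11,135 135,233 233,163 163,246 246,132

Derivation:
Round 1 (k=40): L=11 R=135
Round 2 (k=13): L=135 R=233
Round 3 (k=21): L=233 R=163
Round 4 (k=8): L=163 R=246
Round 5 (k=48): L=246 R=132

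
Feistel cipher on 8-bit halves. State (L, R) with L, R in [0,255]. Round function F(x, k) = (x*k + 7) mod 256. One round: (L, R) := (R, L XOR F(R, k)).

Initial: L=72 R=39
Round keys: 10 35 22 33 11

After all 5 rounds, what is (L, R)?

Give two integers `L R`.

Answer: 238 121

Derivation:
Round 1 (k=10): L=39 R=197
Round 2 (k=35): L=197 R=209
Round 3 (k=22): L=209 R=56
Round 4 (k=33): L=56 R=238
Round 5 (k=11): L=238 R=121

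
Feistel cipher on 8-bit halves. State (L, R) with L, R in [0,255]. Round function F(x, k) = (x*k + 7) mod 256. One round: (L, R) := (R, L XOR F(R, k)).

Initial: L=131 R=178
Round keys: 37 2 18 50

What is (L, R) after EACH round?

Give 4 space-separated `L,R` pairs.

Round 1 (k=37): L=178 R=66
Round 2 (k=2): L=66 R=57
Round 3 (k=18): L=57 R=75
Round 4 (k=50): L=75 R=148

Answer: 178,66 66,57 57,75 75,148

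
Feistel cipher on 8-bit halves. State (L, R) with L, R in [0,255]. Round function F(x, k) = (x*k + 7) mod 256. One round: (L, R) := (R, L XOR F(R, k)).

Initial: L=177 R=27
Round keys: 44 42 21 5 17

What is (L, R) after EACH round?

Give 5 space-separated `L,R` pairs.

Round 1 (k=44): L=27 R=26
Round 2 (k=42): L=26 R=80
Round 3 (k=21): L=80 R=141
Round 4 (k=5): L=141 R=152
Round 5 (k=17): L=152 R=146

Answer: 27,26 26,80 80,141 141,152 152,146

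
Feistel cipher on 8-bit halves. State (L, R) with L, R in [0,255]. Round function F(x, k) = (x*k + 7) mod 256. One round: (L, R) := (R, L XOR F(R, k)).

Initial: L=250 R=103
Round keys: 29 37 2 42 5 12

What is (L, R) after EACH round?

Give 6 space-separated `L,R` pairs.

Round 1 (k=29): L=103 R=72
Round 2 (k=37): L=72 R=8
Round 3 (k=2): L=8 R=95
Round 4 (k=42): L=95 R=149
Round 5 (k=5): L=149 R=175
Round 6 (k=12): L=175 R=174

Answer: 103,72 72,8 8,95 95,149 149,175 175,174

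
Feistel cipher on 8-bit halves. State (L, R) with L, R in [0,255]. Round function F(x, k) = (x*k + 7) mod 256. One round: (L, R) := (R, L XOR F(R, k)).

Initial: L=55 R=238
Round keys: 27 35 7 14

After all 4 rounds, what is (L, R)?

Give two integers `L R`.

Answer: 78 172

Derivation:
Round 1 (k=27): L=238 R=22
Round 2 (k=35): L=22 R=231
Round 3 (k=7): L=231 R=78
Round 4 (k=14): L=78 R=172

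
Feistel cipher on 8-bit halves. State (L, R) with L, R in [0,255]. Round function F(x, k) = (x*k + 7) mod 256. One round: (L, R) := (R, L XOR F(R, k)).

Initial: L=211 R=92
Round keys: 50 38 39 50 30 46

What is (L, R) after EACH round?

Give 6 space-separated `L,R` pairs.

Round 1 (k=50): L=92 R=44
Round 2 (k=38): L=44 R=211
Round 3 (k=39): L=211 R=0
Round 4 (k=50): L=0 R=212
Round 5 (k=30): L=212 R=223
Round 6 (k=46): L=223 R=205

Answer: 92,44 44,211 211,0 0,212 212,223 223,205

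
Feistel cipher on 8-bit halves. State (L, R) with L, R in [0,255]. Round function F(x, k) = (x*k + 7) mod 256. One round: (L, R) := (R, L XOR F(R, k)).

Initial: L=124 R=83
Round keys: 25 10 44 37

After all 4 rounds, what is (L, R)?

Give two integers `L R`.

Round 1 (k=25): L=83 R=94
Round 2 (k=10): L=94 R=224
Round 3 (k=44): L=224 R=217
Round 4 (k=37): L=217 R=132

Answer: 217 132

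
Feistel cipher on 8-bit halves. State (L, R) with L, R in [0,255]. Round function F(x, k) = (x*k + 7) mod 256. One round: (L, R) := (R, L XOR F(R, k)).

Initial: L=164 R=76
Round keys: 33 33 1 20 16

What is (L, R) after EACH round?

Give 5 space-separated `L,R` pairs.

Answer: 76,119 119,18 18,110 110,141 141,185

Derivation:
Round 1 (k=33): L=76 R=119
Round 2 (k=33): L=119 R=18
Round 3 (k=1): L=18 R=110
Round 4 (k=20): L=110 R=141
Round 5 (k=16): L=141 R=185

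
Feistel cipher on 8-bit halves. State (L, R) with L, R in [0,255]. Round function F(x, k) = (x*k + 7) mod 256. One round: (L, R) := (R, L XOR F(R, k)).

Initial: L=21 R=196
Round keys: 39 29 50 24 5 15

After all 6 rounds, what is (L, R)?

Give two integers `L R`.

Round 1 (k=39): L=196 R=246
Round 2 (k=29): L=246 R=33
Round 3 (k=50): L=33 R=143
Round 4 (k=24): L=143 R=78
Round 5 (k=5): L=78 R=2
Round 6 (k=15): L=2 R=107

Answer: 2 107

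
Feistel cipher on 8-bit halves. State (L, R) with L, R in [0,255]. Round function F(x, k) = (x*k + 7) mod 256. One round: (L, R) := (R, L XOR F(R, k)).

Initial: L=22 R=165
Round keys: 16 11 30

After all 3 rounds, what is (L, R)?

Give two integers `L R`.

Answer: 119 184

Derivation:
Round 1 (k=16): L=165 R=65
Round 2 (k=11): L=65 R=119
Round 3 (k=30): L=119 R=184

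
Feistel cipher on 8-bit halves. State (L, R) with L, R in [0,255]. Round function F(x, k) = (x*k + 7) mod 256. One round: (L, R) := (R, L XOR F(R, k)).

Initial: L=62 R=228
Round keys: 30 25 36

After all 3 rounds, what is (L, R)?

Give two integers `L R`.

Round 1 (k=30): L=228 R=129
Round 2 (k=25): L=129 R=68
Round 3 (k=36): L=68 R=22

Answer: 68 22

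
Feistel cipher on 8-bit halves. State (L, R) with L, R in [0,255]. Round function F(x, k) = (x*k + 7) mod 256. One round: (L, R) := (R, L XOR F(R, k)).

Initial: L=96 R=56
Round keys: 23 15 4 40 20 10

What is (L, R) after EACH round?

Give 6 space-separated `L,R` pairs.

Round 1 (k=23): L=56 R=111
Round 2 (k=15): L=111 R=176
Round 3 (k=4): L=176 R=168
Round 4 (k=40): L=168 R=247
Round 5 (k=20): L=247 R=251
Round 6 (k=10): L=251 R=34

Answer: 56,111 111,176 176,168 168,247 247,251 251,34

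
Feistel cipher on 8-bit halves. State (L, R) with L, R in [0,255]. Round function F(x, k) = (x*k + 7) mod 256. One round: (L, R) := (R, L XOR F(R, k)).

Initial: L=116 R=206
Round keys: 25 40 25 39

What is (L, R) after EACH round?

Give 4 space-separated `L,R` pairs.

Round 1 (k=25): L=206 R=81
Round 2 (k=40): L=81 R=97
Round 3 (k=25): L=97 R=209
Round 4 (k=39): L=209 R=191

Answer: 206,81 81,97 97,209 209,191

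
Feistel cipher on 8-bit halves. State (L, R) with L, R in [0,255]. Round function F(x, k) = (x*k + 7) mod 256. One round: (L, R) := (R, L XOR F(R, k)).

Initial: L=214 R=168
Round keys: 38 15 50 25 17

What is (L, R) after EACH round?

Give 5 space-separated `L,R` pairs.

Answer: 168,33 33,94 94,66 66,39 39,220

Derivation:
Round 1 (k=38): L=168 R=33
Round 2 (k=15): L=33 R=94
Round 3 (k=50): L=94 R=66
Round 4 (k=25): L=66 R=39
Round 5 (k=17): L=39 R=220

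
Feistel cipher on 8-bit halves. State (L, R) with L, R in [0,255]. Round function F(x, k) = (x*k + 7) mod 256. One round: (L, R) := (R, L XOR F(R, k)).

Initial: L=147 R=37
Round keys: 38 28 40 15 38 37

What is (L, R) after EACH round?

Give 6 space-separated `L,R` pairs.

Round 1 (k=38): L=37 R=22
Round 2 (k=28): L=22 R=74
Round 3 (k=40): L=74 R=129
Round 4 (k=15): L=129 R=220
Round 5 (k=38): L=220 R=46
Round 6 (k=37): L=46 R=113

Answer: 37,22 22,74 74,129 129,220 220,46 46,113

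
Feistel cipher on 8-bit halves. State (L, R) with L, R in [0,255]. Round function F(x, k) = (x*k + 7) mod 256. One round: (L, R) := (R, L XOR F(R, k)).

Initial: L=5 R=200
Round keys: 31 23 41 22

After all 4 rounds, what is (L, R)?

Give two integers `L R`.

Answer: 126 46

Derivation:
Round 1 (k=31): L=200 R=58
Round 2 (k=23): L=58 R=245
Round 3 (k=41): L=245 R=126
Round 4 (k=22): L=126 R=46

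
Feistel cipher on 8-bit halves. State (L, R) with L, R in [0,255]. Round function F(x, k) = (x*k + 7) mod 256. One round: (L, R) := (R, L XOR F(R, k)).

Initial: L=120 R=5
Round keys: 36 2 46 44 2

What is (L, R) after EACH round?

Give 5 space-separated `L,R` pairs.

Answer: 5,195 195,136 136,180 180,127 127,177

Derivation:
Round 1 (k=36): L=5 R=195
Round 2 (k=2): L=195 R=136
Round 3 (k=46): L=136 R=180
Round 4 (k=44): L=180 R=127
Round 5 (k=2): L=127 R=177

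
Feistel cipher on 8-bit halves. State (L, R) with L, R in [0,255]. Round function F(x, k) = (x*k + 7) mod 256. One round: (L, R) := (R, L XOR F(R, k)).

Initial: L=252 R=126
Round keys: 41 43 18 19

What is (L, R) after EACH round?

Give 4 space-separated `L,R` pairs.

Answer: 126,201 201,180 180,102 102,45

Derivation:
Round 1 (k=41): L=126 R=201
Round 2 (k=43): L=201 R=180
Round 3 (k=18): L=180 R=102
Round 4 (k=19): L=102 R=45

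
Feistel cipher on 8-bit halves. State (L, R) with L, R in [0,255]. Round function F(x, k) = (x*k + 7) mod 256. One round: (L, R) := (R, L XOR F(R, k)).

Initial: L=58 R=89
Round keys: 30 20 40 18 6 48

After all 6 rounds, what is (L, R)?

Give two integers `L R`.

Round 1 (k=30): L=89 R=79
Round 2 (k=20): L=79 R=106
Round 3 (k=40): L=106 R=216
Round 4 (k=18): L=216 R=93
Round 5 (k=6): L=93 R=237
Round 6 (k=48): L=237 R=42

Answer: 237 42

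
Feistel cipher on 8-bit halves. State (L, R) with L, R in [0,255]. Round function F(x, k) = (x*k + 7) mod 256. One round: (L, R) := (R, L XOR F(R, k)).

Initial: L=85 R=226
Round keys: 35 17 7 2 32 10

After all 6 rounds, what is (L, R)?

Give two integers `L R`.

Answer: 109 207

Derivation:
Round 1 (k=35): L=226 R=184
Round 2 (k=17): L=184 R=221
Round 3 (k=7): L=221 R=170
Round 4 (k=2): L=170 R=134
Round 5 (k=32): L=134 R=109
Round 6 (k=10): L=109 R=207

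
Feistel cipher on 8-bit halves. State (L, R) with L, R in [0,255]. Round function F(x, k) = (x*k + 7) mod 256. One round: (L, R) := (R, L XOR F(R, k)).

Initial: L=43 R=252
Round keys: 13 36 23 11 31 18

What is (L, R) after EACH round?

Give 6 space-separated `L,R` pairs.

Round 1 (k=13): L=252 R=248
Round 2 (k=36): L=248 R=27
Round 3 (k=23): L=27 R=140
Round 4 (k=11): L=140 R=16
Round 5 (k=31): L=16 R=123
Round 6 (k=18): L=123 R=189

Answer: 252,248 248,27 27,140 140,16 16,123 123,189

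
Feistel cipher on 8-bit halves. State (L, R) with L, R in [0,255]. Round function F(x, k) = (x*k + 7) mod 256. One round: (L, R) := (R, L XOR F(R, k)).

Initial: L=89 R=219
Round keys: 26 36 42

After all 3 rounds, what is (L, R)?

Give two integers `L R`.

Round 1 (k=26): L=219 R=28
Round 2 (k=36): L=28 R=44
Round 3 (k=42): L=44 R=35

Answer: 44 35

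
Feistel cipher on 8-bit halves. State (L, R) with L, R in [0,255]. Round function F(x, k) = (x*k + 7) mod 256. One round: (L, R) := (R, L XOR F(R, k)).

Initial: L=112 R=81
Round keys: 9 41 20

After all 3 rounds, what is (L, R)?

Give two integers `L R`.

Round 1 (k=9): L=81 R=144
Round 2 (k=41): L=144 R=70
Round 3 (k=20): L=70 R=239

Answer: 70 239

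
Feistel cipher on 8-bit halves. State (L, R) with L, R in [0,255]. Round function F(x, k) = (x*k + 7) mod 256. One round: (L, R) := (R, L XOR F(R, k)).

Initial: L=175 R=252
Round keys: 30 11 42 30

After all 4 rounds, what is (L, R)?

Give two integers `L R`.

Answer: 85 102

Derivation:
Round 1 (k=30): L=252 R=32
Round 2 (k=11): L=32 R=155
Round 3 (k=42): L=155 R=85
Round 4 (k=30): L=85 R=102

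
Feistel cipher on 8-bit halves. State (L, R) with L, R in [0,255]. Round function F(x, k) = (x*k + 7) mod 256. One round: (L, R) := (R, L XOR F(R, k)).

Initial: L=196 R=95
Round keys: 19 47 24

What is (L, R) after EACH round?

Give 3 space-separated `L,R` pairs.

Round 1 (k=19): L=95 R=208
Round 2 (k=47): L=208 R=104
Round 3 (k=24): L=104 R=23

Answer: 95,208 208,104 104,23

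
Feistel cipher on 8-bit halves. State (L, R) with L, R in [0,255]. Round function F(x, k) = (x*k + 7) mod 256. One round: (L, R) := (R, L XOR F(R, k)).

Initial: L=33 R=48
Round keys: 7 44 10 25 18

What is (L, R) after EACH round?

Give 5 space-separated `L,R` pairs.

Answer: 48,118 118,127 127,139 139,229 229,170

Derivation:
Round 1 (k=7): L=48 R=118
Round 2 (k=44): L=118 R=127
Round 3 (k=10): L=127 R=139
Round 4 (k=25): L=139 R=229
Round 5 (k=18): L=229 R=170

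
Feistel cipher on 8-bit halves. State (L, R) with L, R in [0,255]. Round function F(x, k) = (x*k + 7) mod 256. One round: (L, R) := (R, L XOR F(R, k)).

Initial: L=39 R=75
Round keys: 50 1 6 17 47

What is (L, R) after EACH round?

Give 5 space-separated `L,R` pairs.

Round 1 (k=50): L=75 R=138
Round 2 (k=1): L=138 R=218
Round 3 (k=6): L=218 R=169
Round 4 (k=17): L=169 R=154
Round 5 (k=47): L=154 R=228

Answer: 75,138 138,218 218,169 169,154 154,228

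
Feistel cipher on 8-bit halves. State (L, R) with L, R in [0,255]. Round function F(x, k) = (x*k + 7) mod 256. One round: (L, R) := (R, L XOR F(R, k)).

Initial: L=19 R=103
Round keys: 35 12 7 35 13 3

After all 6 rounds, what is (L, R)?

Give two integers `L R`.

Round 1 (k=35): L=103 R=15
Round 2 (k=12): L=15 R=220
Round 3 (k=7): L=220 R=4
Round 4 (k=35): L=4 R=79
Round 5 (k=13): L=79 R=14
Round 6 (k=3): L=14 R=126

Answer: 14 126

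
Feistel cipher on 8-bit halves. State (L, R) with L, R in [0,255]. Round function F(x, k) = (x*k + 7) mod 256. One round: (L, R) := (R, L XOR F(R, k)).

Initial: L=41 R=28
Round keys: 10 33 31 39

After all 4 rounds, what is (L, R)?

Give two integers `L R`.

Round 1 (k=10): L=28 R=54
Round 2 (k=33): L=54 R=225
Round 3 (k=31): L=225 R=112
Round 4 (k=39): L=112 R=246

Answer: 112 246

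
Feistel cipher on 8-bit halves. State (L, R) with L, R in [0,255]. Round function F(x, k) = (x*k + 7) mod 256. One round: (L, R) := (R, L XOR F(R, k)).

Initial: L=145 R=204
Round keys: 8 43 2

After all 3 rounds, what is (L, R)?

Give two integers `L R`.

Round 1 (k=8): L=204 R=246
Round 2 (k=43): L=246 R=149
Round 3 (k=2): L=149 R=199

Answer: 149 199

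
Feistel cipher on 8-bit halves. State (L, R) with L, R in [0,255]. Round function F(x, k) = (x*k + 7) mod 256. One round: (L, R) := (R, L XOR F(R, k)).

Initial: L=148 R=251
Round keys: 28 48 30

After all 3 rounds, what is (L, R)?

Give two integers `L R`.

Round 1 (k=28): L=251 R=239
Round 2 (k=48): L=239 R=44
Round 3 (k=30): L=44 R=192

Answer: 44 192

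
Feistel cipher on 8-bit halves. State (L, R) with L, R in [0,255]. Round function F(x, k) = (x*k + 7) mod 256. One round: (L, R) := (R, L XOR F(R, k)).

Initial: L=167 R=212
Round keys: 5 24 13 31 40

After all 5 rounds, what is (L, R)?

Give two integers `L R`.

Round 1 (k=5): L=212 R=140
Round 2 (k=24): L=140 R=243
Round 3 (k=13): L=243 R=210
Round 4 (k=31): L=210 R=134
Round 5 (k=40): L=134 R=37

Answer: 134 37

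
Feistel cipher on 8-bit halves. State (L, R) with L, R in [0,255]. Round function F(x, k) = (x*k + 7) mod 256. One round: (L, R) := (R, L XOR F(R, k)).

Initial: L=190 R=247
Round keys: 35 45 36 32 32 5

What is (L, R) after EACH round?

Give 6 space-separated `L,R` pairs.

Answer: 247,114 114,230 230,45 45,65 65,10 10,120

Derivation:
Round 1 (k=35): L=247 R=114
Round 2 (k=45): L=114 R=230
Round 3 (k=36): L=230 R=45
Round 4 (k=32): L=45 R=65
Round 5 (k=32): L=65 R=10
Round 6 (k=5): L=10 R=120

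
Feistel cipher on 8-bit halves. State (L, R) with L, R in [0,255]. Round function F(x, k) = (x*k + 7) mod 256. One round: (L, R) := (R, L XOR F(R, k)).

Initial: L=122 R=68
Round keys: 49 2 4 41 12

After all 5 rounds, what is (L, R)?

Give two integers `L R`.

Round 1 (k=49): L=68 R=113
Round 2 (k=2): L=113 R=173
Round 3 (k=4): L=173 R=202
Round 4 (k=41): L=202 R=204
Round 5 (k=12): L=204 R=93

Answer: 204 93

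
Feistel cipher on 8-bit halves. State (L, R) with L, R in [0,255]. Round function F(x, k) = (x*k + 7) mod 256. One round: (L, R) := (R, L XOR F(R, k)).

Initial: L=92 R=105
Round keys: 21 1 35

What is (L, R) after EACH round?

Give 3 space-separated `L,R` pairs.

Round 1 (k=21): L=105 R=248
Round 2 (k=1): L=248 R=150
Round 3 (k=35): L=150 R=113

Answer: 105,248 248,150 150,113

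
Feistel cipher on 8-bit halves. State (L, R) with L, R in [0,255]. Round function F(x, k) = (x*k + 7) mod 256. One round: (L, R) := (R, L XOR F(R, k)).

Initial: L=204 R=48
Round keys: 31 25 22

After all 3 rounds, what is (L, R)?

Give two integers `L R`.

Answer: 154 88

Derivation:
Round 1 (k=31): L=48 R=27
Round 2 (k=25): L=27 R=154
Round 3 (k=22): L=154 R=88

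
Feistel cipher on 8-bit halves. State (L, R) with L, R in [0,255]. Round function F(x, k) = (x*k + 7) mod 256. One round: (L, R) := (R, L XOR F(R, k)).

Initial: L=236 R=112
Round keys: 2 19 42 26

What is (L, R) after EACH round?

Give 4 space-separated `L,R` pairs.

Round 1 (k=2): L=112 R=11
Round 2 (k=19): L=11 R=168
Round 3 (k=42): L=168 R=156
Round 4 (k=26): L=156 R=119

Answer: 112,11 11,168 168,156 156,119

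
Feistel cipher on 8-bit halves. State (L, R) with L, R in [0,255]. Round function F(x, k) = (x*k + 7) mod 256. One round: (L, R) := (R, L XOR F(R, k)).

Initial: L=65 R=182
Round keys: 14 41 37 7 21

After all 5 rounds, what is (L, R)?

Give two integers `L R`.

Answer: 80 199

Derivation:
Round 1 (k=14): L=182 R=186
Round 2 (k=41): L=186 R=103
Round 3 (k=37): L=103 R=80
Round 4 (k=7): L=80 R=80
Round 5 (k=21): L=80 R=199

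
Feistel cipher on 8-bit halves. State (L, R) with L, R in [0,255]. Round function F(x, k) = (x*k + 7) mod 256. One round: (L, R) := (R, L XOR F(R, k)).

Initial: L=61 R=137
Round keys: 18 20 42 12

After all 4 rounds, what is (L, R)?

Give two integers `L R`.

Answer: 103 197

Derivation:
Round 1 (k=18): L=137 R=148
Round 2 (k=20): L=148 R=30
Round 3 (k=42): L=30 R=103
Round 4 (k=12): L=103 R=197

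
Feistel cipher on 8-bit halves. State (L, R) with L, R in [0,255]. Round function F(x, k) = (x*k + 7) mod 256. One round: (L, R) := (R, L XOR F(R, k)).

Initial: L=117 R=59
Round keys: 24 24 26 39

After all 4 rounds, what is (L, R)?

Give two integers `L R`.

Round 1 (k=24): L=59 R=250
Round 2 (k=24): L=250 R=76
Round 3 (k=26): L=76 R=69
Round 4 (k=39): L=69 R=198

Answer: 69 198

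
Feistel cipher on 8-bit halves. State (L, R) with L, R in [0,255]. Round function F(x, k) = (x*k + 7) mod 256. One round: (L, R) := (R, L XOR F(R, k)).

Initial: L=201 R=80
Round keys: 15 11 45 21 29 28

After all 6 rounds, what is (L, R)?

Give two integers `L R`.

Answer: 213 139

Derivation:
Round 1 (k=15): L=80 R=126
Round 2 (k=11): L=126 R=33
Round 3 (k=45): L=33 R=170
Round 4 (k=21): L=170 R=216
Round 5 (k=29): L=216 R=213
Round 6 (k=28): L=213 R=139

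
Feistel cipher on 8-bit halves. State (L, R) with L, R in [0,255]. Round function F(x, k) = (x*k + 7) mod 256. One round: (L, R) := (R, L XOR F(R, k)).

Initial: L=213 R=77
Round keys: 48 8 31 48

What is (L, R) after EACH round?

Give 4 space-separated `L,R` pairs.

Answer: 77,162 162,90 90,79 79,141

Derivation:
Round 1 (k=48): L=77 R=162
Round 2 (k=8): L=162 R=90
Round 3 (k=31): L=90 R=79
Round 4 (k=48): L=79 R=141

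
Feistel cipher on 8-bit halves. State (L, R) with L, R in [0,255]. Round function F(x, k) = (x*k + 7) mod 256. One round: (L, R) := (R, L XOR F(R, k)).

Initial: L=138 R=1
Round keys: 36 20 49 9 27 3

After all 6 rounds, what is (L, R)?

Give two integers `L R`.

Answer: 214 52

Derivation:
Round 1 (k=36): L=1 R=161
Round 2 (k=20): L=161 R=154
Round 3 (k=49): L=154 R=32
Round 4 (k=9): L=32 R=189
Round 5 (k=27): L=189 R=214
Round 6 (k=3): L=214 R=52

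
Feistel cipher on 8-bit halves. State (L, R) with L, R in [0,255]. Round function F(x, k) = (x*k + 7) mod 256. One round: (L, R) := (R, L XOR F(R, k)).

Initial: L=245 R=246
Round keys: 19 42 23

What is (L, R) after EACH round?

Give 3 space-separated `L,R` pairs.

Answer: 246,188 188,41 41,10

Derivation:
Round 1 (k=19): L=246 R=188
Round 2 (k=42): L=188 R=41
Round 3 (k=23): L=41 R=10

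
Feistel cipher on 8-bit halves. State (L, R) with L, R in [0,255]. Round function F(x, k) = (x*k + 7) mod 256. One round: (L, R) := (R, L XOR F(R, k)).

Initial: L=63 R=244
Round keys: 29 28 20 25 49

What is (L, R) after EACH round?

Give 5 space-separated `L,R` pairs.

Answer: 244,148 148,195 195,215 215,197 197,107

Derivation:
Round 1 (k=29): L=244 R=148
Round 2 (k=28): L=148 R=195
Round 3 (k=20): L=195 R=215
Round 4 (k=25): L=215 R=197
Round 5 (k=49): L=197 R=107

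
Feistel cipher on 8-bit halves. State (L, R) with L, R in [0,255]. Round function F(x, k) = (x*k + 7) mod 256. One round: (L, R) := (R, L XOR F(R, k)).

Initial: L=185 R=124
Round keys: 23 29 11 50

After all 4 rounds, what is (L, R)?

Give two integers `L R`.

Round 1 (k=23): L=124 R=146
Round 2 (k=29): L=146 R=237
Round 3 (k=11): L=237 R=164
Round 4 (k=50): L=164 R=226

Answer: 164 226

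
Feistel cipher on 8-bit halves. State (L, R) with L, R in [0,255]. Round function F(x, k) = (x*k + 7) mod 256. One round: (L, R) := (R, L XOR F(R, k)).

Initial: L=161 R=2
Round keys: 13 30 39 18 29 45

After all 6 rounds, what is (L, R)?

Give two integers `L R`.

Round 1 (k=13): L=2 R=128
Round 2 (k=30): L=128 R=5
Round 3 (k=39): L=5 R=74
Round 4 (k=18): L=74 R=62
Round 5 (k=29): L=62 R=71
Round 6 (k=45): L=71 R=188

Answer: 71 188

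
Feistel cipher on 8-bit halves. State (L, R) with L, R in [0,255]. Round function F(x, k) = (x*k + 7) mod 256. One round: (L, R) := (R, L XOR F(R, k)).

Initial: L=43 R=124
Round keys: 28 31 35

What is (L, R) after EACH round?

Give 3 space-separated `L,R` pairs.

Answer: 124,188 188,183 183,176

Derivation:
Round 1 (k=28): L=124 R=188
Round 2 (k=31): L=188 R=183
Round 3 (k=35): L=183 R=176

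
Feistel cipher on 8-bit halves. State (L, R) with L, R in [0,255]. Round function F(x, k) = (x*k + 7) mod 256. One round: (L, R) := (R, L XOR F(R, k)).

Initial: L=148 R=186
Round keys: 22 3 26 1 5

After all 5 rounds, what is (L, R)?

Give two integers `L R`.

Answer: 237 60

Derivation:
Round 1 (k=22): L=186 R=151
Round 2 (k=3): L=151 R=118
Round 3 (k=26): L=118 R=148
Round 4 (k=1): L=148 R=237
Round 5 (k=5): L=237 R=60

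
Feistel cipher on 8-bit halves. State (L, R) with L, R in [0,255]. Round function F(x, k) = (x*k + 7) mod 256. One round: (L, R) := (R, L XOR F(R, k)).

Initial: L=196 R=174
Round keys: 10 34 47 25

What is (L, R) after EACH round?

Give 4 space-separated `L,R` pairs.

Round 1 (k=10): L=174 R=23
Round 2 (k=34): L=23 R=187
Round 3 (k=47): L=187 R=75
Round 4 (k=25): L=75 R=225

Answer: 174,23 23,187 187,75 75,225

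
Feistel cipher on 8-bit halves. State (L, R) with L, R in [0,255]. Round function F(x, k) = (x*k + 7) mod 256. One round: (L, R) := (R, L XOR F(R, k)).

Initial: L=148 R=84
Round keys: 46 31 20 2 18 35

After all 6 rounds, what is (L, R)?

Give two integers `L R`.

Answer: 9 149

Derivation:
Round 1 (k=46): L=84 R=139
Round 2 (k=31): L=139 R=136
Round 3 (k=20): L=136 R=44
Round 4 (k=2): L=44 R=215
Round 5 (k=18): L=215 R=9
Round 6 (k=35): L=9 R=149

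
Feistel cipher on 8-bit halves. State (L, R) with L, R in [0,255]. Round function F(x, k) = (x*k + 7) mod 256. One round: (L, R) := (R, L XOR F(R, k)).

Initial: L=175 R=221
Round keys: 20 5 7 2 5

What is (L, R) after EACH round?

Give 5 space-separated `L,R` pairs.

Round 1 (k=20): L=221 R=228
Round 2 (k=5): L=228 R=166
Round 3 (k=7): L=166 R=117
Round 4 (k=2): L=117 R=87
Round 5 (k=5): L=87 R=207

Answer: 221,228 228,166 166,117 117,87 87,207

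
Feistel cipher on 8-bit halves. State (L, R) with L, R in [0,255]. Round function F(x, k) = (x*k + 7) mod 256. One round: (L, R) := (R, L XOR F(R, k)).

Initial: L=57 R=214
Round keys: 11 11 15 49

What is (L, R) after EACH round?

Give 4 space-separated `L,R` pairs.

Round 1 (k=11): L=214 R=0
Round 2 (k=11): L=0 R=209
Round 3 (k=15): L=209 R=70
Round 4 (k=49): L=70 R=188

Answer: 214,0 0,209 209,70 70,188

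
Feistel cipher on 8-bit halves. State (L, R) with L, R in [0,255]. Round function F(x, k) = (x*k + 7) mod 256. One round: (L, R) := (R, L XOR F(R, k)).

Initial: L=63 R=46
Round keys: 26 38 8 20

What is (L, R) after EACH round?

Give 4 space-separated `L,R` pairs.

Answer: 46,140 140,225 225,131 131,162

Derivation:
Round 1 (k=26): L=46 R=140
Round 2 (k=38): L=140 R=225
Round 3 (k=8): L=225 R=131
Round 4 (k=20): L=131 R=162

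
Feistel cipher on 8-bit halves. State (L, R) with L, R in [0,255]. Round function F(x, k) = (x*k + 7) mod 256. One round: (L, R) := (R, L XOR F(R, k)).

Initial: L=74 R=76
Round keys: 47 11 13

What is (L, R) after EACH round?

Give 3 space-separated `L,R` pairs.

Answer: 76,177 177,238 238,172

Derivation:
Round 1 (k=47): L=76 R=177
Round 2 (k=11): L=177 R=238
Round 3 (k=13): L=238 R=172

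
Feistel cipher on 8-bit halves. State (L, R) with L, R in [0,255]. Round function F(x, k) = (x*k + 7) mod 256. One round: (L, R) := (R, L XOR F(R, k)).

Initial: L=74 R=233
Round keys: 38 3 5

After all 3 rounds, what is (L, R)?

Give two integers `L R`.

Answer: 101 215

Derivation:
Round 1 (k=38): L=233 R=215
Round 2 (k=3): L=215 R=101
Round 3 (k=5): L=101 R=215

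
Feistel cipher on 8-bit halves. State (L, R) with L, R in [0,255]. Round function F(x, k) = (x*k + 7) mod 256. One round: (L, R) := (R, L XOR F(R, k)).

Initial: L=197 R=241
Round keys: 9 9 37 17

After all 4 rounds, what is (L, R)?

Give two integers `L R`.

Answer: 5 217

Derivation:
Round 1 (k=9): L=241 R=69
Round 2 (k=9): L=69 R=133
Round 3 (k=37): L=133 R=5
Round 4 (k=17): L=5 R=217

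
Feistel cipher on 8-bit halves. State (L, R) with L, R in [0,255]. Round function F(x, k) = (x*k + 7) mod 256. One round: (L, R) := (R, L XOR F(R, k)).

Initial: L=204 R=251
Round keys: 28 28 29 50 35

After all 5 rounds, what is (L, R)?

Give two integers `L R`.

Round 1 (k=28): L=251 R=183
Round 2 (k=28): L=183 R=240
Round 3 (k=29): L=240 R=128
Round 4 (k=50): L=128 R=247
Round 5 (k=35): L=247 R=76

Answer: 247 76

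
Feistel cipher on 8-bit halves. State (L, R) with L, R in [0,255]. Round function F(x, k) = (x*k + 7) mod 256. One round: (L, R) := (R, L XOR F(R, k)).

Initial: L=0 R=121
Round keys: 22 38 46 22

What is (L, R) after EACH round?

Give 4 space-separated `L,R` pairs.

Answer: 121,109 109,76 76,194 194,255

Derivation:
Round 1 (k=22): L=121 R=109
Round 2 (k=38): L=109 R=76
Round 3 (k=46): L=76 R=194
Round 4 (k=22): L=194 R=255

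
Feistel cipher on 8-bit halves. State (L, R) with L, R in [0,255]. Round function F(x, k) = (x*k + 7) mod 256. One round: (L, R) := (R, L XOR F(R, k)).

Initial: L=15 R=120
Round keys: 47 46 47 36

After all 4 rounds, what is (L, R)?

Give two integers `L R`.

Answer: 88 24

Derivation:
Round 1 (k=47): L=120 R=0
Round 2 (k=46): L=0 R=127
Round 3 (k=47): L=127 R=88
Round 4 (k=36): L=88 R=24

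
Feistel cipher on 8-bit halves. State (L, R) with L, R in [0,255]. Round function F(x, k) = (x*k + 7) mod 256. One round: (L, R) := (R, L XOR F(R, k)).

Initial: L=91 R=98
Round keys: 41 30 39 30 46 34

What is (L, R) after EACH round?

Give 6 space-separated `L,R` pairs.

Answer: 98,226 226,225 225,172 172,206 206,167 167,251

Derivation:
Round 1 (k=41): L=98 R=226
Round 2 (k=30): L=226 R=225
Round 3 (k=39): L=225 R=172
Round 4 (k=30): L=172 R=206
Round 5 (k=46): L=206 R=167
Round 6 (k=34): L=167 R=251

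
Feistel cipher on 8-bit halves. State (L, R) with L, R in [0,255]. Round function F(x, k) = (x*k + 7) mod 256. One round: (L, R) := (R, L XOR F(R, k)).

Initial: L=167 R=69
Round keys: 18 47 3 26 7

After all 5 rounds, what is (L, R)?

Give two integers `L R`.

Round 1 (k=18): L=69 R=70
Round 2 (k=47): L=70 R=164
Round 3 (k=3): L=164 R=181
Round 4 (k=26): L=181 R=205
Round 5 (k=7): L=205 R=23

Answer: 205 23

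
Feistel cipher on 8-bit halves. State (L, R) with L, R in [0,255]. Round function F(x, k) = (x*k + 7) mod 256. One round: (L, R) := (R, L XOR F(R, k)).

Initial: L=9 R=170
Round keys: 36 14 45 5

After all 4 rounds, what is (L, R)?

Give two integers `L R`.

Round 1 (k=36): L=170 R=230
Round 2 (k=14): L=230 R=49
Round 3 (k=45): L=49 R=66
Round 4 (k=5): L=66 R=96

Answer: 66 96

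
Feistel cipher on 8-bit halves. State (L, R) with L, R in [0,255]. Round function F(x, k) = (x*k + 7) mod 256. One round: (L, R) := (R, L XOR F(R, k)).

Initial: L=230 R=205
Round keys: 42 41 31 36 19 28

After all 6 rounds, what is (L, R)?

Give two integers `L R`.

Round 1 (k=42): L=205 R=79
Round 2 (k=41): L=79 R=99
Round 3 (k=31): L=99 R=75
Round 4 (k=36): L=75 R=240
Round 5 (k=19): L=240 R=156
Round 6 (k=28): L=156 R=231

Answer: 156 231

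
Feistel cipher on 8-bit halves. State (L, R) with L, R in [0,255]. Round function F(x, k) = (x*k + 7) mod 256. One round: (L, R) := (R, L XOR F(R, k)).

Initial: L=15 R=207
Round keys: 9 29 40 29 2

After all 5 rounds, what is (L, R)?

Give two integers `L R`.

Round 1 (k=9): L=207 R=65
Round 2 (k=29): L=65 R=171
Round 3 (k=40): L=171 R=254
Round 4 (k=29): L=254 R=102
Round 5 (k=2): L=102 R=45

Answer: 102 45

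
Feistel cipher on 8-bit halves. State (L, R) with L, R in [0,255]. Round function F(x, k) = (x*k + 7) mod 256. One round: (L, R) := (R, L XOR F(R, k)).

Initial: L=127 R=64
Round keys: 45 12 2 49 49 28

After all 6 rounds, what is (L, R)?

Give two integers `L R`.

Answer: 247 136

Derivation:
Round 1 (k=45): L=64 R=56
Round 2 (k=12): L=56 R=231
Round 3 (k=2): L=231 R=237
Round 4 (k=49): L=237 R=131
Round 5 (k=49): L=131 R=247
Round 6 (k=28): L=247 R=136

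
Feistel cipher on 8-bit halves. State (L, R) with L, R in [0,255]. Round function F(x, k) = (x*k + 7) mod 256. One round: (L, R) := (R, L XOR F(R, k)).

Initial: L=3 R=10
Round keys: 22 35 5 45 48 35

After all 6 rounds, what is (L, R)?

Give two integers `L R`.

Answer: 239 246

Derivation:
Round 1 (k=22): L=10 R=224
Round 2 (k=35): L=224 R=173
Round 3 (k=5): L=173 R=136
Round 4 (k=45): L=136 R=66
Round 5 (k=48): L=66 R=239
Round 6 (k=35): L=239 R=246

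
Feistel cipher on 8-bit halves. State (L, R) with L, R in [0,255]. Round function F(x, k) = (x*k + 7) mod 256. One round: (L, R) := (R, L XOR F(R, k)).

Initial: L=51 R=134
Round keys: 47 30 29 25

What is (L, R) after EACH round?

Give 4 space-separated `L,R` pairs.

Answer: 134,146 146,165 165,42 42,132

Derivation:
Round 1 (k=47): L=134 R=146
Round 2 (k=30): L=146 R=165
Round 3 (k=29): L=165 R=42
Round 4 (k=25): L=42 R=132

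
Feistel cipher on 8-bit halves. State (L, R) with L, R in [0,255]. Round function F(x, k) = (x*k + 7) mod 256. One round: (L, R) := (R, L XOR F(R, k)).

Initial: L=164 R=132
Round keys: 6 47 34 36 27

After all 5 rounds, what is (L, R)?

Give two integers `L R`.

Round 1 (k=6): L=132 R=187
Round 2 (k=47): L=187 R=216
Round 3 (k=34): L=216 R=12
Round 4 (k=36): L=12 R=111
Round 5 (k=27): L=111 R=176

Answer: 111 176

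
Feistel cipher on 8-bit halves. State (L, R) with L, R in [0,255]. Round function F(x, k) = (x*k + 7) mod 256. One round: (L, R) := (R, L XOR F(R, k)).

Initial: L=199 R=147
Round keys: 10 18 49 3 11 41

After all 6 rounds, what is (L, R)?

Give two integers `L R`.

Answer: 116 157

Derivation:
Round 1 (k=10): L=147 R=2
Round 2 (k=18): L=2 R=184
Round 3 (k=49): L=184 R=61
Round 4 (k=3): L=61 R=6
Round 5 (k=11): L=6 R=116
Round 6 (k=41): L=116 R=157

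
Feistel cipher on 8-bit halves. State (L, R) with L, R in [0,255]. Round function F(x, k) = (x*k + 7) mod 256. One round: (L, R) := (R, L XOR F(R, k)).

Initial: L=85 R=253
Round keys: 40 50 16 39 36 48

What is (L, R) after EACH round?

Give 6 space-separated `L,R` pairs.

Round 1 (k=40): L=253 R=218
Round 2 (k=50): L=218 R=102
Round 3 (k=16): L=102 R=189
Round 4 (k=39): L=189 R=180
Round 5 (k=36): L=180 R=234
Round 6 (k=48): L=234 R=83

Answer: 253,218 218,102 102,189 189,180 180,234 234,83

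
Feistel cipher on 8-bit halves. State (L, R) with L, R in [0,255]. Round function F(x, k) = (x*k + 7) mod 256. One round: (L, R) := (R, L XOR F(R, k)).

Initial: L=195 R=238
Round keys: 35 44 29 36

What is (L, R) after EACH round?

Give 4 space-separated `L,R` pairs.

Round 1 (k=35): L=238 R=82
Round 2 (k=44): L=82 R=241
Round 3 (k=29): L=241 R=6
Round 4 (k=36): L=6 R=46

Answer: 238,82 82,241 241,6 6,46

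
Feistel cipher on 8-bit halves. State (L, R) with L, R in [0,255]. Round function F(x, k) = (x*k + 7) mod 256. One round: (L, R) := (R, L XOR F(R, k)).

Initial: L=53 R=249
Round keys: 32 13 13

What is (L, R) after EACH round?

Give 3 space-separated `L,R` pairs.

Round 1 (k=32): L=249 R=18
Round 2 (k=13): L=18 R=8
Round 3 (k=13): L=8 R=125

Answer: 249,18 18,8 8,125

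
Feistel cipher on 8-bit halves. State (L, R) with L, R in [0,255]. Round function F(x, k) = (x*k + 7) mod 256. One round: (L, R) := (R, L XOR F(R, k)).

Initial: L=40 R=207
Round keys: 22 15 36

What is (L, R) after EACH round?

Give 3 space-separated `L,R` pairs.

Round 1 (k=22): L=207 R=249
Round 2 (k=15): L=249 R=81
Round 3 (k=36): L=81 R=146

Answer: 207,249 249,81 81,146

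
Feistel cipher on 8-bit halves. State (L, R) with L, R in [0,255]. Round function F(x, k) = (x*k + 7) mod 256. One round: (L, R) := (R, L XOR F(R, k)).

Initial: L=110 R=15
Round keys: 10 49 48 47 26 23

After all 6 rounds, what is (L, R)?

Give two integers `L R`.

Answer: 39 206

Derivation:
Round 1 (k=10): L=15 R=243
Round 2 (k=49): L=243 R=133
Round 3 (k=48): L=133 R=4
Round 4 (k=47): L=4 R=70
Round 5 (k=26): L=70 R=39
Round 6 (k=23): L=39 R=206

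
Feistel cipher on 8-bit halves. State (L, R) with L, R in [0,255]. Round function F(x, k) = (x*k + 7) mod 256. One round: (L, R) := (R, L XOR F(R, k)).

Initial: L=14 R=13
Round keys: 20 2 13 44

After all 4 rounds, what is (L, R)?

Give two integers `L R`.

Answer: 118 83

Derivation:
Round 1 (k=20): L=13 R=5
Round 2 (k=2): L=5 R=28
Round 3 (k=13): L=28 R=118
Round 4 (k=44): L=118 R=83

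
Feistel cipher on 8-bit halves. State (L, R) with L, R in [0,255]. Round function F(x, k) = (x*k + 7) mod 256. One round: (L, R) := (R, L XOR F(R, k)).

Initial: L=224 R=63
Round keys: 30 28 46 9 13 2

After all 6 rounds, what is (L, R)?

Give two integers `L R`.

Round 1 (k=30): L=63 R=137
Round 2 (k=28): L=137 R=60
Round 3 (k=46): L=60 R=70
Round 4 (k=9): L=70 R=65
Round 5 (k=13): L=65 R=18
Round 6 (k=2): L=18 R=106

Answer: 18 106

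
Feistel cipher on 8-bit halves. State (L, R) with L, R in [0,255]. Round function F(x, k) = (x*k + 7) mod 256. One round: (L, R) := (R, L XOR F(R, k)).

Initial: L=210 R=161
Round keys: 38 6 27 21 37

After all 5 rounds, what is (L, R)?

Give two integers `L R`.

Answer: 31 218

Derivation:
Round 1 (k=38): L=161 R=63
Round 2 (k=6): L=63 R=32
Round 3 (k=27): L=32 R=88
Round 4 (k=21): L=88 R=31
Round 5 (k=37): L=31 R=218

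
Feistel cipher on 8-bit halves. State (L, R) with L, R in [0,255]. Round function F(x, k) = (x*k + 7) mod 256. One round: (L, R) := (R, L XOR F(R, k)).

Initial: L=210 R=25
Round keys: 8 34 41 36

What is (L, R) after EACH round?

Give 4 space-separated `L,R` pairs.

Round 1 (k=8): L=25 R=29
Round 2 (k=34): L=29 R=248
Round 3 (k=41): L=248 R=162
Round 4 (k=36): L=162 R=55

Answer: 25,29 29,248 248,162 162,55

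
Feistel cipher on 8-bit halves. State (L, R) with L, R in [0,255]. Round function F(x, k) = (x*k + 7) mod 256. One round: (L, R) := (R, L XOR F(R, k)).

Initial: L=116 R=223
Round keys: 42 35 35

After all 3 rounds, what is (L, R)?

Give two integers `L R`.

Round 1 (k=42): L=223 R=233
Round 2 (k=35): L=233 R=61
Round 3 (k=35): L=61 R=183

Answer: 61 183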